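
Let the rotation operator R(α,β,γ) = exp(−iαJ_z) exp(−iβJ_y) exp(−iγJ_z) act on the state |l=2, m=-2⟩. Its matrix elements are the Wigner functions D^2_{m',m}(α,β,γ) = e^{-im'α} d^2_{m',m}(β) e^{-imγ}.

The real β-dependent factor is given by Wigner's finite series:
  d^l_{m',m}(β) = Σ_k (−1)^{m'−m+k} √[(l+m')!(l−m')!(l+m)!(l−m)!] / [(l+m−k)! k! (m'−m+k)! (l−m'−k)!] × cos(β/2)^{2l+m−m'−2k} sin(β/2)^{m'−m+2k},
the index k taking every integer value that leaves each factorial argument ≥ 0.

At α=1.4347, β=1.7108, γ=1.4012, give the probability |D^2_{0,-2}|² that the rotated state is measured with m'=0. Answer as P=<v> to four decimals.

P=0.3605

Split into d^2_{0,-2}(β=1.7108) × two z-phases.
Half-angle: c=0.655917, s=0.754833. N=√(2·2·1·24)=9.797959
The bounds max(0,m−m')=0 and min(l+m,l−m')=0 give 1 term
  k=0: (−1)^2·9.7980/(4)·0.6559^2·0.7548^2 = +0.600448
d^2_{0,-2}(1.7108) = +0.600448
|D^2_{0,-2}|² = |d^2_{0,-2}(β)|² = (+0.600448)² = 0.360537 (the z-rotation phases have unit modulus)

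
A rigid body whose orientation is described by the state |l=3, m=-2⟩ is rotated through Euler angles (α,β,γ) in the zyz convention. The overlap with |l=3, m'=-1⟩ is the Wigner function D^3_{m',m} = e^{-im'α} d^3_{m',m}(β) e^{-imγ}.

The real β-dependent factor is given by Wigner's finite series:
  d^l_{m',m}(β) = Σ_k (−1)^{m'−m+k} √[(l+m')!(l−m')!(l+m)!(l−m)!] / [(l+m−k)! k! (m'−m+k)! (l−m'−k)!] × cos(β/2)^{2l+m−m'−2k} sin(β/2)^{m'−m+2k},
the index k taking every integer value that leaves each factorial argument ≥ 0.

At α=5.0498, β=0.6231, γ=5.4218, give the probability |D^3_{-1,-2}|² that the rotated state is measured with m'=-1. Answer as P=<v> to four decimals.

Split into d^3_{-1,-2}(β=0.6231) × two z-phases.
With c≡cos(β/2)=0.951860 and s≡sin(β/2)=0.306534, N=[2·24·1·120]^{1/2}=75.894664
The bounds max(0,m−m')=0 and min(l+m,l−m')=1 give 2 terms
  k=0: (−1)^1·75.8947/(24)·0.9519^5·0.3065^1 = -0.757432
  k=1: (−1)^2·75.8947/(12)·0.9519^3·0.3065^3 = +0.157104
d^3_{-1,-2}(0.6231) = -0.757432 +0.157104 = -0.600328
|D^3_{-1,-2}|² = |d^3_{-1,-2}(β)|² = (-0.600328)² = 0.360394 (the z-rotation phases have unit modulus)

P=0.3604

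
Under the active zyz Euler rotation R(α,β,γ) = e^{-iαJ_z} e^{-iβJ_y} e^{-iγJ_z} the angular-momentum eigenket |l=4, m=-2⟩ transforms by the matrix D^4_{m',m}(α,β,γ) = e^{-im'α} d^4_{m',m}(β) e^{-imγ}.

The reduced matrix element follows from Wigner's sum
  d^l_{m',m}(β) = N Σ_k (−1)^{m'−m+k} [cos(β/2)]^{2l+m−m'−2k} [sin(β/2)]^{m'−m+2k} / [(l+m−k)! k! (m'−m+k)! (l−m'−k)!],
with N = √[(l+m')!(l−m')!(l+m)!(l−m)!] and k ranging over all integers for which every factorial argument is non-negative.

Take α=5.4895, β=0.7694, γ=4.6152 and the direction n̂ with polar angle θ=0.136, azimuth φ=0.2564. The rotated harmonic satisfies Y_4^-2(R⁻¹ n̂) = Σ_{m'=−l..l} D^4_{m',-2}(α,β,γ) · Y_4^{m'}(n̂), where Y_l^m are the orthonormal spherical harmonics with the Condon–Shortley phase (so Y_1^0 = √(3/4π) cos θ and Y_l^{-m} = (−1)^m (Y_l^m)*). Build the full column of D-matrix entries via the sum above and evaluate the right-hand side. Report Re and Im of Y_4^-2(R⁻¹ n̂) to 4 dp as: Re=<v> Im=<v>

Need the full column D^4_{m',-2} for m'=−4..4 at α=5.4895, β=0.7694, γ=4.6152.
cos(β/2)=0.926911, sin(β/2)=0.375281
d^4_{-4,-2}: single k=2 term ⇒ +0.472629;  D = +0.460448-0.106610i
d^4_{-3,-2}: k∈[1..2] ⇒ +0.825443 -0.405925 = +0.419518;  D = +0.354060+0.225027i
d^4_{-2,-2}: k∈[0..2] ⇒ +0.544885 -1.071823 +0.219619 = -0.307319;  D = -0.064350-0.300506i
d^4_{-1,-2}: k∈[0..2] ⇒ -0.935964 +0.767126 -0.083833 = -0.252671;  D = +0.139047-0.210971i
d^4_{0,-2}: k∈[0..2] ⇒ +0.847350 -0.370398 +0.022769 = +0.499721;  D = -0.490310+0.096524i
d^4_{1,-2}: k∈[0..2] ⇒ -0.511417 +0.125749 -0.004123 = -0.389791;  D = +0.321861+0.219870i
d^4_{2,-2}: k∈[0..2] ⇒ +0.219619 -0.028800 +0.000393 = +0.191212;  D = -0.033819-0.188198i
d^4_{3,-2}: k∈[0..1] ⇒ -0.066540 +0.003636 = -0.062904;  D = -0.036338+0.051346i
d^4_{4,-2}: single k=0 term ⇒ +0.012700;  D = +0.012535-0.002039i
Y_4^{m'}(θ=0.136,φ=0.2564) and Σ D·Y over m':
  (+0.4604-0.1066i)·(+0.0001-0.0001i)  (+0.3541+0.2250i)·(+0.0022-0.0021i)  (-0.0643-0.3005i)·(+0.0315-0.0177i)  (+0.1390-0.2110i)·(+0.2380-0.0624i)  (-0.4903+0.0965i)·(+0.7698+0.0000i)  (+0.3219+0.2199i)·(-0.2380-0.0624i)  (-0.0338-0.1882i)·(+0.0315+0.0177i)  (-0.0363+0.0513i)·(-0.0022-0.0021i)  (+0.0125-0.0020i)·(+0.0001+0.0001i)
Y_4^-2(R⁻¹ n̂) = -0.423961-0.072184i

Re=-0.4240 Im=-0.0722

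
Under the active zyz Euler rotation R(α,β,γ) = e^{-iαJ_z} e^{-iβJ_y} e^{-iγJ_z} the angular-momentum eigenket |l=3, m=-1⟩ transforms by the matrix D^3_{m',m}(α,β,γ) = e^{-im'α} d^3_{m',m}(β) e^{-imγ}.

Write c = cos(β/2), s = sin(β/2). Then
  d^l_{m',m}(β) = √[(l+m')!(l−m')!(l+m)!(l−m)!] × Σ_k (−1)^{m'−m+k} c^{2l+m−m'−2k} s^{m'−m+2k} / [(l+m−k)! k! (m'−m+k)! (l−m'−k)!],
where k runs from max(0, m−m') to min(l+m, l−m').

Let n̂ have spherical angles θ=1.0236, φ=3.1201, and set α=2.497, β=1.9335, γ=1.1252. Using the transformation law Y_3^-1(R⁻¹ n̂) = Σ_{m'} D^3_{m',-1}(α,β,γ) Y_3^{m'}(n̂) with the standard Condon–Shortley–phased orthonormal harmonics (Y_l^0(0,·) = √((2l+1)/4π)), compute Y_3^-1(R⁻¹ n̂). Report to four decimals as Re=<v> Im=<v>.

Re=0.0033 Im=-0.0214

Need the full column D^3_{m',-1} for m'=−3..3 at α=2.497, β=1.9335, γ=1.1252.
cos(β/2)=0.567977, sin(β/2)=0.823044
d^3_{-3,-1}: single k=2 term ⇒ +0.273034;  D = -0.188537+0.197487i
d^3_{-2,-1}: k∈[1..2] ⇒ +0.153843 -0.646089 = -0.492246;  D = -0.485642+0.080360i
d^3_{-1,-1}: k∈[0..2] ⇒ +0.033573 -0.563976 +0.888190 = +0.357787;  D = -0.317255-0.165411i
d^3_{0,-1}: k∈[0..2] ⇒ -0.168527 +1.061633 -0.743083 = +0.150023;  D = +0.064659+0.135374i
d^3_{1,-1}: k∈[0..2] ⇒ +0.422982 -1.184253 +0.310841 = -0.450430;  D = -0.089044+0.441541i
d^3_{2,-1}: k∈[0..1] ⇒ -0.646089 +0.678339 = +0.032250;  D = -0.024091+0.021439i
d^3_{3,-1}: single k=0 term ⇒ +0.573324;  D = +0.571369-0.047311i
Y_3^{m'}(θ=1.0236,φ=3.1201) and Σ D·Y over m':
  (-0.1885+0.1975i)·(-0.2593-0.0167i)  (-0.4856+0.0804i)·(+0.3874+0.0167i)  (-0.3173-0.1654i)·(-0.0975-0.0021i)  (+0.0647+0.1354i)·(-0.3197+0.0000i)  (-0.0890+0.4415i)·(+0.0975-0.0021i)  (-0.0241+0.0214i)·(+0.3874-0.0167i)  (+0.5714-0.0473i)·(+0.2593-0.0167i)
Y_3^-1(R⁻¹ n̂) = +0.003267-0.021356i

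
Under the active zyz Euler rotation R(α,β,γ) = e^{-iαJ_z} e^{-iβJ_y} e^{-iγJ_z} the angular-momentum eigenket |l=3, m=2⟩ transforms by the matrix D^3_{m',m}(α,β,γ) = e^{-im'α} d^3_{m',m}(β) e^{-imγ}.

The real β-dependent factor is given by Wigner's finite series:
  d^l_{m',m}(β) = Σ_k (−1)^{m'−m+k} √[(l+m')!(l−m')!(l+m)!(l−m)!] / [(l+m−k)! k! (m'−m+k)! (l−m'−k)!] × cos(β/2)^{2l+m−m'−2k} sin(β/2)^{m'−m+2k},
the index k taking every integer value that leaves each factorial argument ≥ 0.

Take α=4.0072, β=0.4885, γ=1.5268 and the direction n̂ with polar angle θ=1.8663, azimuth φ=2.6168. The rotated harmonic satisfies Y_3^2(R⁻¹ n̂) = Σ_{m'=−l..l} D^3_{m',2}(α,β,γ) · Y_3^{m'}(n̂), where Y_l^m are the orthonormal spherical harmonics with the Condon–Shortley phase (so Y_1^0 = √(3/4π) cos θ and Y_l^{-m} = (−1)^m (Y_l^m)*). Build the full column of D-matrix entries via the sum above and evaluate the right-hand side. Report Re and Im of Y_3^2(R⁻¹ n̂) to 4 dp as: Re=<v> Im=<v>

Re=-0.1357 Im=-0.1103

Need the full column D^3_{m',2} for m'=−3..3 at α=4.0072, β=0.4885, γ=1.5268.
cos(β/2)=0.970319, sin(β/2)=0.241829
d^3_{-3,2}: single k=5 term ⇒ +0.001966;  D = -0.001764+0.000867i
d^3_{-2,2}: k∈[4..5] ⇒ +0.016100 -0.000200 = +0.015900;  D = +0.003909-0.015412i
d^3_{-1,2}: k∈[3..4] ⇒ +0.081714 -0.002538 = +0.079176;  D = +0.045823+0.064569i
d^3_{0,2}: k∈[2..3] ⇒ +0.283945 -0.017637 = +0.266308;  D = -0.265278-0.023403i
d^3_{1,2}: k∈[1..2] ⇒ +0.657780 -0.081714 = +0.576065;  D = +0.410498-0.404157i
d^3_{2,2}: k∈[0..1] ⇒ +0.834617 -0.259205 = +0.575412;  D = +0.041638+0.573903i
d^3_{3,2}: single k=0 term ⇒ -0.509514;  D = +0.410870+0.301314i
Y_3^{m'}(θ=1.8663,φ=2.6168) and Σ D·Y over m':
  (-0.0018+0.0009i)·(+0.0013-0.3653i)  (+0.0039-0.0154i)·(-0.1356-0.2362i)  (+0.0458+0.0646i)·(+0.1541+0.0892i)  (-0.2653-0.0234i)·(+0.2799+0.0000i)  (+0.4105-0.4042i)·(-0.1541+0.0892i)  (+0.0416+0.5739i)·(-0.1356+0.2362i)  (+0.4109+0.3013i)·(-0.0013-0.3653i)
Y_3^2(R⁻¹ n̂) = -0.135704-0.110275i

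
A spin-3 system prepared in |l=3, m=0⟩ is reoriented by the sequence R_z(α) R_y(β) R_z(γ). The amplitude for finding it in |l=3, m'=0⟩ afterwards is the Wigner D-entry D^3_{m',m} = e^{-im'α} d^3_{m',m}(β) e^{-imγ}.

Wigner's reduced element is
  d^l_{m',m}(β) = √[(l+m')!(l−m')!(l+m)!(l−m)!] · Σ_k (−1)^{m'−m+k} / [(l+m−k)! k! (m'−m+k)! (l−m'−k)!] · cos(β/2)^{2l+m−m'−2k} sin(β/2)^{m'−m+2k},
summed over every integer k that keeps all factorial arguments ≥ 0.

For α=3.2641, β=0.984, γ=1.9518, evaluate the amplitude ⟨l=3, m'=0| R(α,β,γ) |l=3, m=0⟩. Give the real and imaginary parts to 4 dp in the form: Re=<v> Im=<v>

Split into d^3_{0,0}(β=0.984) × two z-phases.
Half-angle: c=0.881390, s=0.472390. N=√(6·6·6·6)=36.000000
k: max(0,(0)−(0))=0 … min(3+(0),3−(0))=3
  k=0: (−1)^0·36.0000/(36)·0.8814^6·0.4724^0 = +0.468822
  k=1: (−1)^1·36.0000/(4)·0.8814^4·0.4724^2 = -1.212036
  k=2: (−1)^2·36.0000/(4)·0.8814^2·0.4724^4 = +0.348161
  k=3: (−1)^3·36.0000/(36)·0.8814^0·0.4724^6 = -0.011112
d^3_{0,0}(0.984) = +0.468822 -1.212036 +0.348161 -0.011112 = -0.406165
Phases: e^{-i·(0)·3.2641}=+1.000000+0.000000i, e^{-i·(0)·1.9518}=+1.000000+0.000000i ⇒ D=-0.406165+0.000000i

Re=-0.4062 Im=0.0000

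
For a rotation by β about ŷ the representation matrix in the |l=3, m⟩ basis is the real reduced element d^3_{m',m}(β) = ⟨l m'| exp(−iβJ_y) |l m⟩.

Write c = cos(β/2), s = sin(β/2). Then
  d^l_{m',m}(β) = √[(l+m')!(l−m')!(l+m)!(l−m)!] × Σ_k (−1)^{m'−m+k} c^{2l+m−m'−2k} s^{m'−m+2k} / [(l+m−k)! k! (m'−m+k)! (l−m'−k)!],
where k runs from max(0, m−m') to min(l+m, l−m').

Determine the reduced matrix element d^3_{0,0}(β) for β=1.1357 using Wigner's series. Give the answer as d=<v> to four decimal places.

d=-0.4450

d^3_{0,0}(β=1.1357) via Wigner's sum:
c=cos(1.1357/2)=0.843059, s=sin(1.1357/2)=0.537821; N=√[6·6·6·6]=36.000000
Admissible k: 0..3 (factorial args all ≥0)
  k=0: (−1)^0·36.0000/(36)·0.8431^6·0.5378^0 = +0.359045
  k=1: (−1)^1·36.0000/(4)·0.8431^4·0.5378^2 = -1.315073
  k=2: (−1)^2·36.0000/(4)·0.8431^2·0.5378^4 = +0.535191
  k=3: (−1)^3·36.0000/(36)·0.8431^0·0.5378^6 = -0.024201
d^3_{0,0}(1.1357) = +0.359045 -1.315073 +0.535191 -0.024201 = -0.445038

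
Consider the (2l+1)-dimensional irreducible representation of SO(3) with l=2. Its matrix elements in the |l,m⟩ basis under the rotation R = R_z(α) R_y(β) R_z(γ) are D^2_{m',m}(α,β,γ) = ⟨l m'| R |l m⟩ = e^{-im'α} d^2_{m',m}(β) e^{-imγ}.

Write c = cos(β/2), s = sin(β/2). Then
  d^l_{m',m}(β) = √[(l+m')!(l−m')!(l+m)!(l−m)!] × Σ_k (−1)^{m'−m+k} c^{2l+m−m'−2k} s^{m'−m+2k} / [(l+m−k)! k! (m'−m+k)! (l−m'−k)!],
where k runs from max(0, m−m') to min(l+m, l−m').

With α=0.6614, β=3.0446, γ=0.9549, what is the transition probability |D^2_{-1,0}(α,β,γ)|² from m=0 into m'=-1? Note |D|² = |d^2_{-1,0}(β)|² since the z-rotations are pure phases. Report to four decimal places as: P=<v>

Split into d^2_{-1,0}(β=3.0446) × two z-phases.
c=cos(3.0446/2)=0.048477, s=sin(3.0446/2)=0.998824; N=√[1·6·2·2]=4.898979
Admissible k: 1..2 (factorial args all ≥0)
  k=1: (−1)^0·4.8990/(2)·0.0485^3·0.9988^1 = +0.000279
  k=2: (−1)^1·4.8990/(2)·0.0485^1·0.9988^3 = -0.118326
d^2_{-1,0}(3.0446) = +0.000279 -0.118326 = -0.118048
|D^2_{-1,0}|² = |d^2_{-1,0}(β)|² = (-0.118048)² = 0.013935 (the z-rotation phases have unit modulus)

P=0.0139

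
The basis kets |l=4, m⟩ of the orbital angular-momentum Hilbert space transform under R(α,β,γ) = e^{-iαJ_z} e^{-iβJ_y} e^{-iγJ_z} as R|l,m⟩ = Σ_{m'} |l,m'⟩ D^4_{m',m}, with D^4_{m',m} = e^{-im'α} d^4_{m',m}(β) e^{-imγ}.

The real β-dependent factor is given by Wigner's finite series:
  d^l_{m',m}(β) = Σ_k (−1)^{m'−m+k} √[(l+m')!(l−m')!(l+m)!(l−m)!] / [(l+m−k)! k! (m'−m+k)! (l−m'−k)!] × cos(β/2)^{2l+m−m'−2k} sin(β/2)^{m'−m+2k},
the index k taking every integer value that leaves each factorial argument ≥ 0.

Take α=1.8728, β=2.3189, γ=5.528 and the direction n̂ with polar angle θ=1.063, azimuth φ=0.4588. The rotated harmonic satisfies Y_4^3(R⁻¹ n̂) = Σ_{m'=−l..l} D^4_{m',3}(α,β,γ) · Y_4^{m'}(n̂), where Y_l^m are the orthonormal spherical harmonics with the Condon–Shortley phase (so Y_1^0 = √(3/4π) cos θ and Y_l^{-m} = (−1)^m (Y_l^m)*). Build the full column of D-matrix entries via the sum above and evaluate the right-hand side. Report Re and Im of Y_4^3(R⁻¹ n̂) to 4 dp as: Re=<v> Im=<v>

Need the full column D^4_{m',3} for m'=−4..4 at α=1.8728, β=2.3189, γ=5.528.
cos(β/2)=0.399844, sin(β/2)=0.916583
d^4_{-4,3}: single k=7 term ⇒ +0.614666;  D = -0.581105-0.200328i
d^4_{-3,3}: k∈[6..7] ⇒ +0.663606 -0.498168 = +0.165438;  D = -0.004958+0.165364i
d^4_{-2,3}: k∈[5..6] ⇒ +0.464211 -0.813126 = -0.348915;  D = -0.336084+0.093749i
d^4_{-1,3}: k∈[4..5] ⇒ +0.238654 -0.752458 = -0.513805;  D = +0.279008+0.431451i
d^4_{0,3}: k∈[3..4] ⇒ +0.093117 -0.489322 = -0.396204;  D = +0.253650-0.304367i
d^4_{1,3}: k∈[2..3] ⇒ +0.027249 -0.238654 = -0.211404;  D = -0.195307-0.080912i
d^4_{2,3}: k∈[1..2] ⇒ +0.005604 -0.088339 = -0.082735;  D = -0.007498+0.082395i
d^4_{3,3}: k∈[0..1] ⇒ +0.000653 -0.024032 = -0.023378;  D = +0.022859-0.004902i
d^4_{4,3}: single k=0 term ⇒ -0.004236;  D = -0.002080-0.003690i
Y_4^{m'}(θ=1.063,φ=0.4588) and Σ D·Y over m':
  (-0.5811-0.2003i)·(-0.0674-0.2490i)  (-0.0050+0.1654i)·(+0.0784-0.3984i)  (-0.3361+0.0937i)·(+0.1017-0.1329i)  (+0.2790+0.4315i)·(-0.2424+0.1197i)  (+0.2537-0.3044i)·(-0.2260+0.0000i)  (-0.1953-0.0809i)·(+0.2424+0.1197i)  (-0.0075+0.0824i)·(+0.1017+0.1329i)  (+0.0229-0.0049i)·(-0.0784-0.3984i)  (-0.0021-0.0037i)·(-0.0674+0.2490i)
Y_4^3(R⁻¹ n̂) = -0.195595+0.180381i

Re=-0.1956 Im=0.1804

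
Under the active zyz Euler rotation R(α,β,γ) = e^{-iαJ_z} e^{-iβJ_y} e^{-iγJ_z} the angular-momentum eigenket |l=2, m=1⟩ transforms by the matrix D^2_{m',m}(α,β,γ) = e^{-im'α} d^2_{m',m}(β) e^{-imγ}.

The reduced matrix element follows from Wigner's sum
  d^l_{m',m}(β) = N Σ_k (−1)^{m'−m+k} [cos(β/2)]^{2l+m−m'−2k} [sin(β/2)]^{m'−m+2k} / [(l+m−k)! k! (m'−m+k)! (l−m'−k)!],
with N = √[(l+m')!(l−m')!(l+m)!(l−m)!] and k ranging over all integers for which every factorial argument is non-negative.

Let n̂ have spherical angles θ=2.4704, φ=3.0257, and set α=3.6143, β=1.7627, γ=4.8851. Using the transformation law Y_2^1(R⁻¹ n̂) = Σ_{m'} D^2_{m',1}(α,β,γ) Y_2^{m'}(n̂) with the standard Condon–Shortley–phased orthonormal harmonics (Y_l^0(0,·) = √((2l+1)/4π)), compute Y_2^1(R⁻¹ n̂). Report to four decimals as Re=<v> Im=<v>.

Re=-0.2311 Im=-0.3050

Need the full column D^2_{m',1} for m'=−2..2 at α=3.6143, β=1.7627, γ=4.8851.
cos(β/2)=0.636110, sin(β/2)=0.771598
d^2_{-2,1}: single k=3 term ⇒ +0.584435;  D = -0.407979+0.418471i
d^2_{-1,1}: k∈[2..3] ⇒ +0.722717 -0.354458 = +0.368259;  D = +0.108827-0.351812i
d^2_{0,1}: k∈[1..2] ⇒ +0.486479 -0.715784 = -0.229305;  D = -0.039407-0.225894i
d^2_{1,1}: k∈[0..1] ⇒ +0.163730 -0.722717 = -0.558987;  D = +0.336249+0.446546i
d^2_{2,1}: single k=0 term ⇒ -0.397208;  D = -0.357202-0.173726i
Y_2^{m'}(θ=2.4704,φ=3.0257) and Σ D·Y over m':
  (-0.4080+0.4185i)·(+0.1454+0.0343i)  (+0.1088-0.3518i)·(+0.3737+0.0435i)  (-0.0394-0.2259i)·(+0.2648+0.0000i)  (+0.3362+0.4465i)·(-0.3737+0.0435i)  (-0.3572-0.1737i)·(+0.1454-0.0343i)
Y_2^1(R⁻¹ n̂) = -0.231138-0.304972i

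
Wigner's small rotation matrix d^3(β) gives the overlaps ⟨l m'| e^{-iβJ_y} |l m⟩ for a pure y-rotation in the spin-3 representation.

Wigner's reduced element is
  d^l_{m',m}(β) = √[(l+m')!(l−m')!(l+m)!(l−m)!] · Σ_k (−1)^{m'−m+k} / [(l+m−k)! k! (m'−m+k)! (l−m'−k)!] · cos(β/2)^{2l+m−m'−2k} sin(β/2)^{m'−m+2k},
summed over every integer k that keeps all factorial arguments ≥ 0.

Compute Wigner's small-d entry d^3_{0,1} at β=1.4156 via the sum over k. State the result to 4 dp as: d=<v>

d=-0.3767

d^3_{0,1}(β=1.4156) via Wigner's sum:
Half-angle: c=0.759794, s=0.650164. N=√(6·6·24·2)=41.569219
k∈{1,2,3} keeps every argument non-negative
  k=1: (−1)^0·41.5692/(12)·0.7598^5·0.6502^1 = +0.570286
  k=2: (−1)^1·41.5692/(4)·0.7598^3·0.6502^3 = -1.252760
  k=3: (−1)^2·41.5692/(12)·0.7598^1·0.6502^5 = +0.305774
d^3_{0,1}(1.4156) = +0.570286 -1.252760 +0.305774 = -0.376700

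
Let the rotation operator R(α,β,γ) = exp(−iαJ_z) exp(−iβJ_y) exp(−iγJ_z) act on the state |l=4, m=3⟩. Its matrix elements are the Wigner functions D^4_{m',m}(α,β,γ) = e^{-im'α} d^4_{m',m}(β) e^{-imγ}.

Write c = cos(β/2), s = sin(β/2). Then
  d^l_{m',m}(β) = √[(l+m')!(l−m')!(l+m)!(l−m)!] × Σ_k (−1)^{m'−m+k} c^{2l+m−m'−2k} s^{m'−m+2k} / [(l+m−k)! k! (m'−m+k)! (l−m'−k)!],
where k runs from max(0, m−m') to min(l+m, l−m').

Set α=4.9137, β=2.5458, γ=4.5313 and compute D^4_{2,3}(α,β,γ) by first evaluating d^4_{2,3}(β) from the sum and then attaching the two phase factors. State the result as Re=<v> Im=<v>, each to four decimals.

D^4_{2,3}(4.9137,2.5458,4.5313) = e^{-i·2·4.9137}·d^4_{2,3}(2.5458)·e^{-i·3·4.5313}. Compute d first:
Half-angle: c=0.293510, s=0.955956. N=√(720·2·5040·1)=2693.993318
k∈{1,2} keeps every argument non-negative
  k=1: (−1)^0·2693.9933/(720)·0.2935^7·0.9560^1 = +0.000671
  k=2: (−1)^1·2693.9933/(240)·0.2935^5·0.9560^3 = -0.021361
d^4_{2,3}(2.5458) = +0.000671 -0.021361 = -0.020689
Attach z-rotation phases: D = e^{-i(2)(4.9137)}·(-0.020689)·e^{-i(3)(4.5313)} = +0.002900-0.020485i

Re=0.0029 Im=-0.0205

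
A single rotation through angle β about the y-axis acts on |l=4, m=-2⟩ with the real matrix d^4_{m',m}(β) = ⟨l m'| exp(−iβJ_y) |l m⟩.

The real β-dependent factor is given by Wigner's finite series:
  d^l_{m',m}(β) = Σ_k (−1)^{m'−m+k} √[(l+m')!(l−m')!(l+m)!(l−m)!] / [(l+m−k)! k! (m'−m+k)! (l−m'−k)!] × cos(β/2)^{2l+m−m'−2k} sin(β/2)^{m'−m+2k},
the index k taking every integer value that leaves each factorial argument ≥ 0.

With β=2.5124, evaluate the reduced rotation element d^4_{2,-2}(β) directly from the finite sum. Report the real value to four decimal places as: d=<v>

d=-0.0685

d^4_{2,-2}(β=2.5124) via Wigner's sum:
Half-angle: c=0.309433, s=0.950921. N=√(720·2·2·720)=1440.000000
The bounds max(0,m−m')=0 and min(l+m,l−m')=2 give 3 terms
  k=0: (−1)^4·1440.0000/(96)·0.3094^4·0.9509^4 = +0.112443
  k=1: (−1)^5·1440.0000/(120)·0.3094^2·0.9509^6 = -0.849535
  k=2: (−1)^6·1440.0000/(1440)·0.3094^0·0.9509^8 = +0.668585
d^4_{2,-2}(2.5124) = +0.112443 -0.849535 +0.668585 = -0.068506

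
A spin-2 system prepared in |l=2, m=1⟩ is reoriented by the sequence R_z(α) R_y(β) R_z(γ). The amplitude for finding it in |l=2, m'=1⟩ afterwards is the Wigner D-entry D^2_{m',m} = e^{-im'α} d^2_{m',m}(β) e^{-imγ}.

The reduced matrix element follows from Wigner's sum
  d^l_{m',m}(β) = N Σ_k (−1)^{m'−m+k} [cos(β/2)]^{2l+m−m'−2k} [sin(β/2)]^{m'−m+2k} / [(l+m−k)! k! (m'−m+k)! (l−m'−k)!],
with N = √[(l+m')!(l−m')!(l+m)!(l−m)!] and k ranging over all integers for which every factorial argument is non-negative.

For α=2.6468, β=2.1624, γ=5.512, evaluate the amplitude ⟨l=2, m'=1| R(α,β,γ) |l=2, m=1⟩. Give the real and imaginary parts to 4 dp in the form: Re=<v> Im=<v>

First d^2_{1,1}(β=2.1624), then the phase factors e^{-i(1)α} and e^{-i(1)γ}:
With c≡cos(β/2)=0.470270 and s≡sin(β/2)=0.882523, N=[6·1·6·1]^{1/2}=6.000000
k∈{0,1} keeps every argument non-negative
  k=0: (−1)^0·6.0000/(6)·0.4703^4·0.8825^0 = +0.048909
  k=1: (−1)^1·6.0000/(2)·0.4703^2·0.8825^2 = -0.516734
d^2_{1,1}(2.1624) = +0.048909 -0.516734 = -0.467825
Phases: e^{-i·(1)·2.6468}=-0.880067-0.474849i, e^{-i·(1)·5.512}=+0.717085+0.696986i ⇒ D=+0.140404+0.446259i

Re=0.1404 Im=0.4463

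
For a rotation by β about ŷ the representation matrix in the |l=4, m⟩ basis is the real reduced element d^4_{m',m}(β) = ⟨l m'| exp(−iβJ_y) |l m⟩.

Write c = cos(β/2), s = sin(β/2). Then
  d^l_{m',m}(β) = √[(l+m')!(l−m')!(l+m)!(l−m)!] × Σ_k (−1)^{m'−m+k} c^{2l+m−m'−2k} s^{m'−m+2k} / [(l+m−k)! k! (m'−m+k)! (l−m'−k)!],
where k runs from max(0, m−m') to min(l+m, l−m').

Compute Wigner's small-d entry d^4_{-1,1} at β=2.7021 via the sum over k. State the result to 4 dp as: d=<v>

d=-0.2676

d^4_{-1,1}(β=2.7021) via Wigner's sum:
With c≡cos(β/2)=0.217982 and s≡sin(β/2)=0.975953, N=[6·120·120·6]^{1/2}=720.000000
The bounds max(0,m−m')=2 and min(l+m,l−m')=5 give 4 terms
  k=2: (−1)^0·720.0000/(72)·0.2180^6·0.9760^2 = +0.001022
  k=3: (−1)^1·720.0000/(24)·0.2180^4·0.9760^4 = -0.061450
  k=4: (−1)^2·720.0000/(48)·0.2180^2·0.9760^6 = +0.615893
  k=5: (−1)^3·720.0000/(720)·0.2180^0·0.9760^8 = -0.823058
d^4_{-1,1}(2.7021) = +0.001022 -0.061450 +0.615893 -0.823058 = -0.267592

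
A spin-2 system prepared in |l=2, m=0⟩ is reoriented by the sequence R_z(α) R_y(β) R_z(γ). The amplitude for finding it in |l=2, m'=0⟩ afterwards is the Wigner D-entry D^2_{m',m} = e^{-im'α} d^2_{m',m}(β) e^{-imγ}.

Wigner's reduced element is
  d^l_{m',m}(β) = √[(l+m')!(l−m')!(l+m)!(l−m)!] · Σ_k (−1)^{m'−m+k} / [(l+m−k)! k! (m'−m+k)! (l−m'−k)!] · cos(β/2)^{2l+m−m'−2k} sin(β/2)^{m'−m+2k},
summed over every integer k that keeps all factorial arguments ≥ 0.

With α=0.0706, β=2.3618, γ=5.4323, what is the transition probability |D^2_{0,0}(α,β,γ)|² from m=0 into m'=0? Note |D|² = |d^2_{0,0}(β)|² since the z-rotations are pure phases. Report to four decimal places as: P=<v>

P=0.0668

Split into d^2_{0,0}(β=2.3618) × two z-phases.
Half-angle: c=0.380093, s=0.924948. N=√(2·2·2·2)=4.000000
Admissible k: 0..2 (factorial args all ≥0)
  k=0: (−1)^0·4.0000/(4)·0.3801^4·0.9249^0 = +0.020872
  k=1: (−1)^1·4.0000/(1)·0.3801^2·0.9249^2 = -0.494395
  k=2: (−1)^2·4.0000/(4)·0.3801^0·0.9249^4 = +0.731931
d^2_{0,0}(2.3618) = +0.020872 -0.494395 +0.731931 = +0.258408
|D^2_{0,0}|² = |d^2_{0,0}(β)|² = (+0.258408)² = 0.066775 (the z-rotation phases have unit modulus)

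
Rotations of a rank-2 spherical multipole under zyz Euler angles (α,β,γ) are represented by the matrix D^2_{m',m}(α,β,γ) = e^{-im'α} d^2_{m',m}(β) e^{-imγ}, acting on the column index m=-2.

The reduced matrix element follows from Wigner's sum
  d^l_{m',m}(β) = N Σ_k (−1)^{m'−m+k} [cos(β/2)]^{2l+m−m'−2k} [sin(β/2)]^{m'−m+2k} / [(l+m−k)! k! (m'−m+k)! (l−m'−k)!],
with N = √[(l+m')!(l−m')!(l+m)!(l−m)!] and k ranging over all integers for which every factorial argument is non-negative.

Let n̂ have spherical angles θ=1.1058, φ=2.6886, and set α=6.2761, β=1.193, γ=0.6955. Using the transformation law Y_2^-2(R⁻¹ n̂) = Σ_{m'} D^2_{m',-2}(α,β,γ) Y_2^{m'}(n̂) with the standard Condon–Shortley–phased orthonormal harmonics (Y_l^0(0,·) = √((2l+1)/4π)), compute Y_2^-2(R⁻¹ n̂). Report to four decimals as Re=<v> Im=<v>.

Re=-0.1843 Im=0.1755

Need the full column D^2_{m',-2} for m'=−2..2 at α=6.2761, β=1.193, γ=0.6955.
cos(β/2)=0.827307, sin(β/2)=0.561750
d^2_{-2,-2}: single k=0 term ⇒ +0.468453;  D = +0.090296+0.459669i
d^2_{-1,-2}: single k=0 term ⇒ -0.636170;  D = -0.118198-0.625093i
d^2_{0,-2}: single k=0 term ⇒ +0.529049;  D = +0.094609+0.520520i
d^2_{1,-2}: single k=0 term ⇒ -0.293310;  D = -0.050406-0.288946i
d^2_{2,-2}: single k=0 term ⇒ +0.099580;  D = +0.016418+0.098218i
Y_2^{m'}(θ=1.1058,φ=2.6886) and Σ D·Y over m':
  (+0.0903+0.4597i)·(+0.1904+0.2429i)  (-0.1182-0.6251i)·(-0.2784-0.1355i)  (+0.0946+0.5205i)·(-0.1251+0.0000i)  (-0.0504-0.2889i)·(+0.2784-0.1355i)  (+0.0164+0.0982i)·(+0.1904-0.2429i)
Y_2^-2(R⁻¹ n̂) = -0.184307+0.175455i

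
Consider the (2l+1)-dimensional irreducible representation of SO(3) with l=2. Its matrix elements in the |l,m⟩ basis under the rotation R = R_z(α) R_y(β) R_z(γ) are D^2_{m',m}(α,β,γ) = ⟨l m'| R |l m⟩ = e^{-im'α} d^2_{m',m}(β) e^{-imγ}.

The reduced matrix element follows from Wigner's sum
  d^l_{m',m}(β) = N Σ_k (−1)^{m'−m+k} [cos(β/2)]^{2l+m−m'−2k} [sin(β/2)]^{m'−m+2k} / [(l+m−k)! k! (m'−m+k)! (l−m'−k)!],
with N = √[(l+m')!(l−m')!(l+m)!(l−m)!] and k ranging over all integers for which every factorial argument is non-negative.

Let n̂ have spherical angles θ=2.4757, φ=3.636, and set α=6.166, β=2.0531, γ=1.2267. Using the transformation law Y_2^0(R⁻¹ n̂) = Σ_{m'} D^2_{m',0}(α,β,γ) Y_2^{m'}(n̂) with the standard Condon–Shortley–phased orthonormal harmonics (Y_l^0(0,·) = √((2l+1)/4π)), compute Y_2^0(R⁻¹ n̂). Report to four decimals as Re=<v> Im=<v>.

Need the full column D^2_{m',0} for m'=−2..2 at α=6.166, β=2.0531, γ=1.2267.
cos(β/2)=0.517773, sin(β/2)=0.855518
d^2_{-2,0}: single k=2 term ⇒ +0.480633;  D = +0.467492-0.111618i
d^2_{-1,0}: k∈[1..2] ⇒ +0.290887 -0.794150 = -0.503263;  D = -0.499812+0.058840i
d^2_{0,0}: k∈[0..2] ⇒ +0.071872 -0.784870 +0.535693 = -0.177305;  D = -0.177305+0.000000i
d^2_{1,0}: k∈[0..1] ⇒ -0.290887 +0.794150 = +0.503263;  D = +0.499812+0.058840i
d^2_{2,0}: single k=0 term ⇒ +0.480633;  D = +0.467492+0.111618i
Y_2^{m'}(θ=2.4757,φ=3.636) and Σ D·Y over m':
  (+0.4675-0.1116i)·(+0.0810-0.1231i)  (-0.4998+0.0588i)·(+0.3304-0.1781i)  (-0.1773+0.0000i)·(+0.2697+0.0000i)  (+0.4998+0.0588i)·(-0.3304-0.1781i)  (+0.4675+0.1116i)·(+0.0810+0.1231i)
Y_2^0(R⁻¹ n̂) = -0.308818+0.000000i

Re=-0.3088 Im=0.0000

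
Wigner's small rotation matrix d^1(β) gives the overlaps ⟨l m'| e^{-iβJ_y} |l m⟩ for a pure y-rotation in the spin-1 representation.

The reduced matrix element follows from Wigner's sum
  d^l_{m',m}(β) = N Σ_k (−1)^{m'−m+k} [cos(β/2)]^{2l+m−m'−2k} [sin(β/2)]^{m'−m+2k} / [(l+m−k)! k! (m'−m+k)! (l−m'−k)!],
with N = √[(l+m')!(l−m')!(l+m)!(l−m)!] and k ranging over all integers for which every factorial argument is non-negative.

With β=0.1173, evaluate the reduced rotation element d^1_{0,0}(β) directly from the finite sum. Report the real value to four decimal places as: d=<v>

d^1_{0,0}(β=0.1173) via Wigner's sum:
Half-angle: c=0.998281, s=0.058616. N=√(1·1·1·1)=1.000000
k: max(0,(0)−(0))=0 … min(1+(0),1−(0))=1
  k=0: (−1)^0·1.0000/(1)·0.9983^2·0.0586^0 = +0.996564
  k=1: (−1)^1·1.0000/(1)·0.9983^0·0.0586^2 = -0.003436
d^1_{0,0}(0.1173) = +0.996564 -0.003436 = +0.993128

d=0.9931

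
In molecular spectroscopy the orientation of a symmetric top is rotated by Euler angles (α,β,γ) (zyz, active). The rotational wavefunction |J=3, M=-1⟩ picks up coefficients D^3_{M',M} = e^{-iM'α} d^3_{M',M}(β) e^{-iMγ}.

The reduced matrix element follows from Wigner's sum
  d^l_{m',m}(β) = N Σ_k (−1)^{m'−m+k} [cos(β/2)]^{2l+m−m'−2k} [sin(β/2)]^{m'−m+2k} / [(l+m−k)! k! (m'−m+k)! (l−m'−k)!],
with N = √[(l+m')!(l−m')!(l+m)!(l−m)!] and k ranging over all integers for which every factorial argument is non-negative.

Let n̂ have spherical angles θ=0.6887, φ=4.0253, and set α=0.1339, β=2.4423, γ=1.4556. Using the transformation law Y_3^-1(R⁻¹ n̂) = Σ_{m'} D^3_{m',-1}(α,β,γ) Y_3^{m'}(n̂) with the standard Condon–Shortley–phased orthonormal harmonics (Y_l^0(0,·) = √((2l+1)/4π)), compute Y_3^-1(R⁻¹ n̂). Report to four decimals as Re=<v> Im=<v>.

Re=-0.4275 Im=-0.0865

Need the full column D^3_{m',-1} for m'=−3..3 at α=0.1339, β=2.4423, γ=1.4556.
cos(β/2)=0.342566, sin(β/2)=0.939494
d^3_{-3,-1}: single k=2 term ⇒ +0.047077;  D = -0.013304+0.045158i
d^3_{-2,-1}: k∈[1..2] ⇒ +0.014016 -0.210835 = -0.196820;  D = +0.029919-0.194532i
d^3_{-1,-1}: k∈[0..2] ⇒ +0.001616 -0.097242 +0.548548 = +0.452922;  D = -0.008471+0.452843i
d^3_{0,-1}: k∈[0..2] ⇒ -0.015353 +0.346437 -0.868569 = -0.537485;  D = -0.061779-0.533922i
d^3_{1,-1}: k∈[0..2] ⇒ +0.072931 -0.731397 +0.687644 = +0.029178;  D = +0.007193+0.028278i
d^3_{2,-1}: k∈[0..1] ⇒ -0.210835 +0.792891 = +0.582056;  D = +0.217515+0.539886i
d^3_{3,-1}: single k=0 term ⇒ +0.354086;  D = +0.174984+0.307827i
Y_3^{m'}(θ=0.6887,φ=4.0253) and Σ D·Y over m':
  (-0.0133+0.0452i)·(+0.0945+0.0504i)  (+0.0299-0.1945i)·(-0.0623-0.3126i)  (-0.0085+0.4528i)·(-0.2580+0.3145i)  (-0.0618-0.5339i)·(-0.0056+0.0000i)  (+0.0072+0.0283i)·(+0.2580+0.3145i)  (+0.2175+0.5399i)·(-0.0623+0.3126i)  (+0.1750+0.3078i)·(-0.0945+0.0504i)
Y_3^-1(R⁻¹ n̂) = -0.427461-0.086468i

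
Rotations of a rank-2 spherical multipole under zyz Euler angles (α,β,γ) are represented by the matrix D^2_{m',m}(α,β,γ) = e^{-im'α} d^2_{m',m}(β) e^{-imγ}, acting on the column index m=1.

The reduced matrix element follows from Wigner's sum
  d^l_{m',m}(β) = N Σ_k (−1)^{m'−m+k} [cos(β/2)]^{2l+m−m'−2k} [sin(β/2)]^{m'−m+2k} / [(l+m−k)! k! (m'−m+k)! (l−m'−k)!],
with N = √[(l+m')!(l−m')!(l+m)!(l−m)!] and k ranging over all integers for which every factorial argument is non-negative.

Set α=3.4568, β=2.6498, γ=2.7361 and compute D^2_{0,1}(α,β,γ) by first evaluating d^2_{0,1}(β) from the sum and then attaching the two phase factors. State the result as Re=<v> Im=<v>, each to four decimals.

Re=0.4685 Im=0.2011

First d^2_{0,1}(β=2.6498), then the phase factors e^{-i(0)α} and e^{-i(1)γ}:
With c≡cos(β/2)=0.243426 and s≡sin(β/2)=0.969920, N=[2·2·6·1]^{1/2}=4.898979
k∈{1,2} keeps every argument non-negative
  k=1: (−1)^0·4.8990/(2)·0.2434^3·0.9699^1 = +0.034270
  k=2: (−1)^1·4.8990/(2)·0.2434^1·0.9699^3 = -0.544063
d^2_{0,1}(2.6498) = +0.034270 -0.544063 = -0.509793
Attach z-rotation phases: D = e^{-i(0)(3.4568)}·(-0.509793)·e^{-i(1)(2.7361)} = +0.468453+0.201099i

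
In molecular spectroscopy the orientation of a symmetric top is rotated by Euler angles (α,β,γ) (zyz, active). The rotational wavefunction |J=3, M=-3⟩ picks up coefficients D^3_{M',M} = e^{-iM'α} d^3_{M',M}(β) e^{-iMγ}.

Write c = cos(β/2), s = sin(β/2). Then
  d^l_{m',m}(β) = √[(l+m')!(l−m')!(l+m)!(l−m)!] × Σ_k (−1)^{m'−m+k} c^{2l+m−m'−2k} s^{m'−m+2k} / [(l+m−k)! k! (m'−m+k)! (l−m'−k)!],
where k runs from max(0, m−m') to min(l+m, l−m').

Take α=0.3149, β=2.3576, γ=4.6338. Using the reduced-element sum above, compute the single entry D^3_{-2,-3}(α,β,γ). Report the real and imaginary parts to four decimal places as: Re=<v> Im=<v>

Re=0.0071 Im=-0.0170

Split into d^3_{-2,-3}(β=2.3576) × two z-phases.
Half-angle: c=0.382034, s=0.924148. N=√(1·120·1·720)=293.938769
Admissible k: 0..0 (factorial args all ≥0)
  k=0: (−1)^1·293.9388/(120)·0.3820^5·0.9241^1 = -0.018422
d^3_{-2,-3}(2.3576) = -0.018422
Phases: e^{-i·(-2)·0.3149}=+0.808145+0.588983i, e^{-i·(-3)·4.6338}=+0.233589+0.972335i ⇒ D=+0.007072-0.017010i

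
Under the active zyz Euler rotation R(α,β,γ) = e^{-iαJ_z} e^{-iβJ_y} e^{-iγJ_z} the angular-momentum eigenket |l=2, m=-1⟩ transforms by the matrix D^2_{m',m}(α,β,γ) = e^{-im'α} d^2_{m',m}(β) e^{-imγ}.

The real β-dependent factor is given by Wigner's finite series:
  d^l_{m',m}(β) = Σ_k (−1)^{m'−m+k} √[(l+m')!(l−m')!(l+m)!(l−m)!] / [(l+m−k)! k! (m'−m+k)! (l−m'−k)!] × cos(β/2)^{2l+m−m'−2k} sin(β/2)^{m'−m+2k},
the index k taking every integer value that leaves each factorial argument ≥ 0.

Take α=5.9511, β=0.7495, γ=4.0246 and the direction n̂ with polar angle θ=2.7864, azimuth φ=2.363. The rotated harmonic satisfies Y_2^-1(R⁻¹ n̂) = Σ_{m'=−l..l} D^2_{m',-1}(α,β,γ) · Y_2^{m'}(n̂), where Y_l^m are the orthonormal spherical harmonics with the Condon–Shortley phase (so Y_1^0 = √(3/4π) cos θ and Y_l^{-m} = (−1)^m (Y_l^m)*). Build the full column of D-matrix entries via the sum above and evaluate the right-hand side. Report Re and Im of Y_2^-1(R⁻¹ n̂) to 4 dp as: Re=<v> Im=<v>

Re=0.2613 Im=0.1535

Need the full column D^2_{m',-1} for m'=−2..2 at α=5.9511, β=0.7495, γ=4.0246.
cos(β/2)=0.930599, sin(β/2)=0.366040
d^2_{-2,-1}: single k=1 term ⇒ +0.589992;  D = -0.575921-0.128084i
d^2_{-1,-1}: k∈[0..1] ⇒ +0.749982 -0.348100 = +0.401882;  D = -0.342421-0.210374i
d^2_{0,-1}: k∈[0..1] ⇒ -0.722590 +0.111795 = -0.610795;  D = +0.387751+0.471932i
d^2_{1,-1}: k∈[0..1] ⇒ +0.348100 -0.017952 = +0.330147;  D = -0.114974-0.309481i
d^2_{2,-1}: single k=0 term ⇒ -0.091280;  D = +0.002156+0.091255i
Y_2^{m'}(θ=2.7864,φ=2.363) and Σ D·Y over m':
  (-0.5759-0.1281i)·(+0.0006+0.0467i)  (-0.3424-0.2104i)·(+0.1793+0.1769i)  (+0.3878+0.4719i)·(+0.5163+0.0000i)  (-0.1150-0.3095i)·(-0.1793+0.1769i)  (+0.0022+0.0913i)·(+0.0006-0.0467i)
Y_2^-1(R⁻¹ n̂) = +0.261273+0.153512i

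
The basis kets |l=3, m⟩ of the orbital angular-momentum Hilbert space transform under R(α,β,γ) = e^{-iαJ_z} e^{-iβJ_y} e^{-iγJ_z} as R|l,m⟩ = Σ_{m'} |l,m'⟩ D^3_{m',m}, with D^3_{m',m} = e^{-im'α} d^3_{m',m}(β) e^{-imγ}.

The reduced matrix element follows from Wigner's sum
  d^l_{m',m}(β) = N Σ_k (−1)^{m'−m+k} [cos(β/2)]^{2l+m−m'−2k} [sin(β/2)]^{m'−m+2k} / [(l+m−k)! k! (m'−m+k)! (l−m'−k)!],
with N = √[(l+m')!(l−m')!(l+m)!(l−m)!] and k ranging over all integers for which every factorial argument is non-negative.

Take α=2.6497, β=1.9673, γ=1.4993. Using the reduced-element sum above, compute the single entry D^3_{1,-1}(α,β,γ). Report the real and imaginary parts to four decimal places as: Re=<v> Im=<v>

Re=-0.1856 Im=0.4152

Split into d^3_{1,-1}(β=1.9673) × two z-phases.
c=cos(1.9673/2)=0.553988, s=sin(1.9673/2)=0.832525; N=√[24·2·2·24]=48.000000
Admissible k: 0..2 (factorial args all ≥0)
  k=0: (−1)^2·48.0000/(8)·0.5540^4·0.8325^2 = +0.391693
  k=1: (−1)^3·48.0000/(6)·0.5540^2·0.8325^4 = -1.179449
  k=2: (−1)^4·48.0000/(48)·0.5540^0·0.8325^6 = +0.332954
d^3_{1,-1}(1.9673) = +0.391693 -1.179449 +0.332954 = -0.454802
D = (-0.881441-0.472295i)·(-0.454802)·(+0.071435+0.997445i) = -0.185615+0.415201i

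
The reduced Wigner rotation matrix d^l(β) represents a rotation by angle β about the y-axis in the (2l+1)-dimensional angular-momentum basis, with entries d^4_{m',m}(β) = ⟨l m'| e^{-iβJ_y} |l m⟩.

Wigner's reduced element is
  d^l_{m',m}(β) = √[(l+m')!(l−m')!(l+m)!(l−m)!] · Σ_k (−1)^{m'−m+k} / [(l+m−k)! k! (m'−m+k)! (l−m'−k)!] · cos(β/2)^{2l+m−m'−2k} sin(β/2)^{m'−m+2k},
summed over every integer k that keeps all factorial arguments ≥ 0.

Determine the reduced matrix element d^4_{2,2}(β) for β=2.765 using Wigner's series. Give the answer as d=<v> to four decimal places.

d^4_{2,2}(β=2.765) via Wigner's sum:
c=cos(2.765/2)=0.187186, s=sin(2.765/2)=0.982325; N=√[720·2·720·2]=1440.000000
k: max(0,(2)−(2))=0 … min(4+(2),4−(2))=2
  k=0: (−1)^0·1440.0000/(1440)·0.1872^8·0.9823^0 = +0.000002
  k=1: (−1)^1·1440.0000/(120)·0.1872^6·0.9823^2 = -0.000498
  k=2: (−1)^2·1440.0000/(96)·0.1872^4·0.9823^4 = +0.017148
d^4_{2,2}(2.765) = +0.000002 -0.000498 +0.017148 = +0.016651

d=0.0167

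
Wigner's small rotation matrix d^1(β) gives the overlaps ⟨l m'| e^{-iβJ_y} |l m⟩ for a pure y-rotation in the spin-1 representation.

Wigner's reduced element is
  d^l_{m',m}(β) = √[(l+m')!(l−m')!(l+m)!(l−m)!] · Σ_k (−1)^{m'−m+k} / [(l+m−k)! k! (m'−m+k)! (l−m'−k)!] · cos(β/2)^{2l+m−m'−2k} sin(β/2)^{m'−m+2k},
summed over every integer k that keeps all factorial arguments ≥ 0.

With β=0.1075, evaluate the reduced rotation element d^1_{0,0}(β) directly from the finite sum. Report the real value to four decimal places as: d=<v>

d^1_{0,0}(β=0.1075) via Wigner's sum:
c=cos(0.1075/2)=0.998556, s=sin(0.1075/2)=0.053724; N=√[1·1·1·1]=1.000000
The bounds max(0,m−m')=0 and min(l+m,l−m')=1 give 2 terms
  k=0: (−1)^0·1.0000/(1)·0.9986^2·0.0537^0 = +0.997114
  k=1: (−1)^1·1.0000/(1)·0.9986^0·0.0537^2 = -0.002886
d^1_{0,0}(0.1075) = +0.997114 -0.002886 = +0.994227

d=0.9942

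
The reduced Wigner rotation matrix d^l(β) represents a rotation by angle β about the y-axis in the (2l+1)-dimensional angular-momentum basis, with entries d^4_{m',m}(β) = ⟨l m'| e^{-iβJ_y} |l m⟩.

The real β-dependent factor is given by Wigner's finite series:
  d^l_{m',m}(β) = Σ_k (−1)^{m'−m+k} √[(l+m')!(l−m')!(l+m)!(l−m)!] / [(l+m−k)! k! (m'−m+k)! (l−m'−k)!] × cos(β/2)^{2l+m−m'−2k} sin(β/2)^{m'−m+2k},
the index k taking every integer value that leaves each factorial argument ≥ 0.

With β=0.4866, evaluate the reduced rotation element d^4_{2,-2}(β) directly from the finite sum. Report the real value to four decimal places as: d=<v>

d=0.0426

d^4_{2,-2}(β=0.4866) via Wigner's sum:
With c≡cos(β/2)=0.970548 and s≡sin(β/2)=0.240907, N=[720·2·2·720]^{1/2}=1440.000000
k∈{0,1,2} keeps every argument non-negative
  k=0: (−1)^4·1440.0000/(96)·0.9705^4·0.2409^4 = +0.044829
  k=1: (−1)^5·1440.0000/(120)·0.9705^2·0.2409^6 = -0.002210
  k=2: (−1)^6·1440.0000/(1440)·0.9705^0·0.2409^8 = +0.000011
d^4_{2,-2}(0.4866) = +0.044829 -0.002210 +0.000011 = +0.042630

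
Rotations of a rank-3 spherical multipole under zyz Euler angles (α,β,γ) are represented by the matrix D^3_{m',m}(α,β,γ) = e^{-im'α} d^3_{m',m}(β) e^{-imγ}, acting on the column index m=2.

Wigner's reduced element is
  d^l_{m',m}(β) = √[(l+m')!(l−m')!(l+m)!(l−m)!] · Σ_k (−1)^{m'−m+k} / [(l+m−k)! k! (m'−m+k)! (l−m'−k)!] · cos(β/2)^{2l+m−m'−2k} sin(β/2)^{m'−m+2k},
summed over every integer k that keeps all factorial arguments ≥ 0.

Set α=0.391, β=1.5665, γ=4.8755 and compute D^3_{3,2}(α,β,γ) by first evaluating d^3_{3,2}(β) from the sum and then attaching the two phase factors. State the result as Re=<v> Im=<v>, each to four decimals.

Split into d^3_{3,2}(β=1.5665) × two z-phases.
With c≡cos(β/2)=0.708624 and s≡sin(β/2)=0.705586, N=[720·1·120·1]^{1/2}=293.938769
Admissible k: 0..0 (factorial args all ≥0)
  k=0: (−1)^1·293.9388/(120)·0.7086^5·0.7056^1 = -0.308820
d^3_{3,2}(1.5665) = -0.308820
D = (+0.387388-0.921917i)·(-0.308820)·(-0.947260+0.320467i) = +0.022085-0.308029i

Re=0.0221 Im=-0.3080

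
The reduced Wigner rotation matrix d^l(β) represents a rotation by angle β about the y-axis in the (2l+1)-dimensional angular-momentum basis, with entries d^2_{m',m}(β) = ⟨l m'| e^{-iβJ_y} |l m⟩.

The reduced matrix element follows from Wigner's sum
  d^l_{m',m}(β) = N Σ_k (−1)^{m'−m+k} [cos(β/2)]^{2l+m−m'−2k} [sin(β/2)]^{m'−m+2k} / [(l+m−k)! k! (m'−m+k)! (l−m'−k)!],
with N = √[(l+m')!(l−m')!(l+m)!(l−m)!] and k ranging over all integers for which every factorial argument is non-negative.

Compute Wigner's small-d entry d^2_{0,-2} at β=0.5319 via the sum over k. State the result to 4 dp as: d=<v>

d^2_{0,-2}(β=0.5319) via Wigner's sum:
c=cos(0.5319/2)=0.964843, s=sin(0.5319/2)=0.262826; N=√[2·2·1·24]=9.797959
The bounds max(0,m−m')=0 and min(l+m,l−m')=0 give 1 term
  k=0: (−1)^2·9.7980/(4)·0.9648^2·0.2628^2 = +0.157516
d^2_{0,-2}(0.5319) = +0.157516

d=0.1575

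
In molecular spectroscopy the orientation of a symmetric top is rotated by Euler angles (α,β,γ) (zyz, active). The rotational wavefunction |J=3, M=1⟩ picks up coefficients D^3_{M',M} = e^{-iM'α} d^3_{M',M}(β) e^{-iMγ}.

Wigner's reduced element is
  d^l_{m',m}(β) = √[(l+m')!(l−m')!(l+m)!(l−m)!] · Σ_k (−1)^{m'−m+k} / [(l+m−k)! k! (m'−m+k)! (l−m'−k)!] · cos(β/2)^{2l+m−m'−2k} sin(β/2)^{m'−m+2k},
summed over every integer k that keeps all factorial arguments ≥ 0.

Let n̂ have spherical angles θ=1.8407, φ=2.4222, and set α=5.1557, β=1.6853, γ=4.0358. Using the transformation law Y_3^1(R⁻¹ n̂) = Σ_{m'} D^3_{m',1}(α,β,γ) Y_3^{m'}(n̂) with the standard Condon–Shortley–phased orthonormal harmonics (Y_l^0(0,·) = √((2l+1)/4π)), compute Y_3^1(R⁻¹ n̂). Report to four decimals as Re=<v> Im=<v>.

Re=-0.0580 Im=-0.4408

Need the full column D^3_{m',1} for m'=−3..3 at α=5.1557, β=1.6853, γ=4.0358.
cos(β/2)=0.665487, sin(β/2)=0.746409
d^3_{-3,1}: single k=4 term ⇒ +0.532394;  D = +0.224707-0.482649i
d^3_{-2,1}: k∈[3..4] ⇒ +0.775140 -0.487556 = +0.287584;  D = +0.287575-0.002181i
d^3_{-1,1}: k∈[2..4] ⇒ +0.655638 -1.099708 +0.172927 = -0.271144;  D = -0.118157-0.244045i
d^3_{0,1}: k∈[1..3] ⇒ +0.337494 -1.273685 +0.534091 = -0.402100;  D = +0.251770-0.313522i
d^3_{1,1}: k∈[0..2] ⇒ +0.086864 -0.874184 +0.824781 = +0.037461;  D = -0.036446-0.008660i
d^3_{2,1}: k∈[0..1] ⇒ -0.308089 +0.775140 = +0.467052;  D = -0.097377-0.456788i
d^3_{3,1}: single k=0 term ⇒ +0.423212;  D = +0.336054-0.257248i
Y_3^{m'}(θ=1.8407,φ=2.4222) and Σ D·Y over m':
  (+0.2247-0.4826i)·(+0.2070-0.3109i)  (+0.2876-0.0022i)·(-0.0333-0.2509i)  (-0.1182-0.2440i)·(+0.1510+0.1323i)  (+0.2518-0.3135i)·(+0.2631+0.0000i)  (-0.0364-0.0087i)·(-0.1510+0.1323i)  (-0.0974-0.4568i)·(-0.0333+0.2509i)  (+0.3361-0.2572i)·(-0.2070-0.3109i)
Y_3^1(R⁻¹ n̂) = -0.058027-0.440811i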